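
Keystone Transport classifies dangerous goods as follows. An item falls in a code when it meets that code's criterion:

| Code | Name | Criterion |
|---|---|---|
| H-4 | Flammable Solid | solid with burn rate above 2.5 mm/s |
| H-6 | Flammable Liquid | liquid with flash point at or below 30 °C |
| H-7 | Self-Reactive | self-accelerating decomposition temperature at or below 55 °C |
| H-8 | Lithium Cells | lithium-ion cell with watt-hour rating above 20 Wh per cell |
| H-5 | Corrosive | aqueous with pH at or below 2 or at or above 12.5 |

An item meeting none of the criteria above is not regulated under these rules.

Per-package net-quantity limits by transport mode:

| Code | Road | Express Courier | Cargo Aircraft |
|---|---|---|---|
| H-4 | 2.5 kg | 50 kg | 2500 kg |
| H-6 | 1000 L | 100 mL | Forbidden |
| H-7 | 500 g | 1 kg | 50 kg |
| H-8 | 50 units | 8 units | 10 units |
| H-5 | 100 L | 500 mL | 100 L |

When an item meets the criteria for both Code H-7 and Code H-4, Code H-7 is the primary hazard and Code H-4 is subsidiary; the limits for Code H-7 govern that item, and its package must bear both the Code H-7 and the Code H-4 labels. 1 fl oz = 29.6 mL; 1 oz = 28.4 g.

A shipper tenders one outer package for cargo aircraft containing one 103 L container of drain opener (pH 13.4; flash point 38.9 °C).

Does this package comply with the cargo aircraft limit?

Drain opener: pH 13.4 ≥ 12.5 → Code H-5 (Corrosive).
Code H-5 quantity: 103 L.
103 L exceeds the cargo aircraft limit of 100 L for Code H-5.

No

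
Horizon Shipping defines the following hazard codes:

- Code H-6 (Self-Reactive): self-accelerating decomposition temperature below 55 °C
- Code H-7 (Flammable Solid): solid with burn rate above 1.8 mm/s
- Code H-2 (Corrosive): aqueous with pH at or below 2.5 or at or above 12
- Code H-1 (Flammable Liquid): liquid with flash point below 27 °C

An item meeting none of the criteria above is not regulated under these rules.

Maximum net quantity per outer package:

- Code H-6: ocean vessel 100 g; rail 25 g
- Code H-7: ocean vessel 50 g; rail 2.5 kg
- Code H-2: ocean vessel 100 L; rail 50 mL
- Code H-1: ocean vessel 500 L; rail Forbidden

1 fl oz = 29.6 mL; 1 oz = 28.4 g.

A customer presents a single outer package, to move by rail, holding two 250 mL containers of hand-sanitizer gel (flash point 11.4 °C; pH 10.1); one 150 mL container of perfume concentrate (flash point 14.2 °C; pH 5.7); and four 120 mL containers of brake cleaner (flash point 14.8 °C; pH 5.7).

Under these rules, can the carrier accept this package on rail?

No

Flash point 11.4 °C meets the Code H-1 criterion (Flammable Liquid), so the hand-sanitizer gel is Code H-1.
The perfume concentrate has flash point 14.2 °C, which is < 27 °C, so it is Code H-1 (Flammable Liquid).
Brake cleaner: flash point 14.8 °C < 27 °C → Code H-1 (Flammable Liquid).
Code H-1 net quantity: (two 250 mL containers = 500 mL) + 150 mL + (four 120 mL containers = 480 mL) = 1.13 L.
By rail, Code H-1 is Forbidden regardless of quantity.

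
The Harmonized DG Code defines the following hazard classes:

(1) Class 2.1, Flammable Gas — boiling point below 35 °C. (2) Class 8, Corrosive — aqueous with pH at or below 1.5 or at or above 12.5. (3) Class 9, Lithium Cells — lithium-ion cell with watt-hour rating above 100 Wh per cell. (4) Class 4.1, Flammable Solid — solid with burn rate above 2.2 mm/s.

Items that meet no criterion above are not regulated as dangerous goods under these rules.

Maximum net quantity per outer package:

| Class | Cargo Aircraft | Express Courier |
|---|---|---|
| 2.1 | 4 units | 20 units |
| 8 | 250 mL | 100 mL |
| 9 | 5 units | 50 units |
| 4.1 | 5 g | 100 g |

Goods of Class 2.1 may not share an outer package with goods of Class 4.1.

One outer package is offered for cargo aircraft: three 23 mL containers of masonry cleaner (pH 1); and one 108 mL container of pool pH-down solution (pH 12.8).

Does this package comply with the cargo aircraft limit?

Yes

Masonry cleaner: pH 1 ≤ 1.5 → Class 8 (Corrosive).
The pool pH-down solution has pH 12.8, which is ≥ 12.5, so it is Class 8 (Corrosive).
Total Class 8: (three 23 mL containers = 69 mL) + 108 mL = 177 mL.
177 mL ≤ 250 mL (cargo aircraft limit, Class 8) — within limit.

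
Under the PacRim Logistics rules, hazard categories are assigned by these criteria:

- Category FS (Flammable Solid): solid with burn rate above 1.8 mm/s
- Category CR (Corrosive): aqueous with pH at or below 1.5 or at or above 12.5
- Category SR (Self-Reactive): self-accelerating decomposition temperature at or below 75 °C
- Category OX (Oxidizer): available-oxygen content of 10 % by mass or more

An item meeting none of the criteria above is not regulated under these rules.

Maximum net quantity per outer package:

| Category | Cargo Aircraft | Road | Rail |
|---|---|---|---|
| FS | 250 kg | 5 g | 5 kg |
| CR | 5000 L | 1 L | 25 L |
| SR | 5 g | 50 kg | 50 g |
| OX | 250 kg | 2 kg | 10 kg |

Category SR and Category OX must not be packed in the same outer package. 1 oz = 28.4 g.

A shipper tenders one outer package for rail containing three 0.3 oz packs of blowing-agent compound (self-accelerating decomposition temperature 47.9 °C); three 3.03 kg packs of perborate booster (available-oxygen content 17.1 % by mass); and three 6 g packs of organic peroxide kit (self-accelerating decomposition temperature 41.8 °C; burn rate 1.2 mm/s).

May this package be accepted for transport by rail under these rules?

Blowing-agent compound: self-accelerating decomposition temperature 47.9 °C ≤ 75 °C → Category SR (Self-Reactive).
With available-oxygen content 17.1 % by mass (≥ 10 % by mass), the perborate booster falls in Category OX.
Organic peroxide kit: self-accelerating decomposition temperature 41.8 °C ≤ 75 °C → Category SR (Self-Reactive).
Category SR net quantity: (three 0.3 oz packs = 25.56 g) + (three 6 g packs = 18 g) = 43.56 g.
43.56 g is within the rail limit of 50 g for Category SR.
Category OX quantity: three 3.03 kg packs = 9.09 kg.
That is within the Category OX rail limit of 10 kg.
Category SR and Category OX may not share an outer package.

No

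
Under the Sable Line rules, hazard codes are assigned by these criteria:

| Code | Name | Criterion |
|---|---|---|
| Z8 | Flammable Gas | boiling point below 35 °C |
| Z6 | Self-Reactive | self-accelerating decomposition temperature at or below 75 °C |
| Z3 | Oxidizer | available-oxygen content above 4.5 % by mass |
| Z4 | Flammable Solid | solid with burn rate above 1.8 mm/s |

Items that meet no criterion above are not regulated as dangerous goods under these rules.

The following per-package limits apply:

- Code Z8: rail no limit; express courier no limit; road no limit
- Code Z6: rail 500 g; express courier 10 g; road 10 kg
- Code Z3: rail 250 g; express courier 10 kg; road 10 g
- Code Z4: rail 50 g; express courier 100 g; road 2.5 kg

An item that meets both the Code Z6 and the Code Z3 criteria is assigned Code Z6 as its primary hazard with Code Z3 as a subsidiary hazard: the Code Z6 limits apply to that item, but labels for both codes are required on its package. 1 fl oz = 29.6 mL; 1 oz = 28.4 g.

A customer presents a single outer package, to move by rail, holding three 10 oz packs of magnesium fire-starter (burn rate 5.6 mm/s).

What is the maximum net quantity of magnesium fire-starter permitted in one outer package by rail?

50 g

Burn rate 5.6 mm/s meets the Code Z4 criterion (Flammable Solid), so the magnesium fire-starter is Code Z4.
The rail limit for Code Z4 is 50 g.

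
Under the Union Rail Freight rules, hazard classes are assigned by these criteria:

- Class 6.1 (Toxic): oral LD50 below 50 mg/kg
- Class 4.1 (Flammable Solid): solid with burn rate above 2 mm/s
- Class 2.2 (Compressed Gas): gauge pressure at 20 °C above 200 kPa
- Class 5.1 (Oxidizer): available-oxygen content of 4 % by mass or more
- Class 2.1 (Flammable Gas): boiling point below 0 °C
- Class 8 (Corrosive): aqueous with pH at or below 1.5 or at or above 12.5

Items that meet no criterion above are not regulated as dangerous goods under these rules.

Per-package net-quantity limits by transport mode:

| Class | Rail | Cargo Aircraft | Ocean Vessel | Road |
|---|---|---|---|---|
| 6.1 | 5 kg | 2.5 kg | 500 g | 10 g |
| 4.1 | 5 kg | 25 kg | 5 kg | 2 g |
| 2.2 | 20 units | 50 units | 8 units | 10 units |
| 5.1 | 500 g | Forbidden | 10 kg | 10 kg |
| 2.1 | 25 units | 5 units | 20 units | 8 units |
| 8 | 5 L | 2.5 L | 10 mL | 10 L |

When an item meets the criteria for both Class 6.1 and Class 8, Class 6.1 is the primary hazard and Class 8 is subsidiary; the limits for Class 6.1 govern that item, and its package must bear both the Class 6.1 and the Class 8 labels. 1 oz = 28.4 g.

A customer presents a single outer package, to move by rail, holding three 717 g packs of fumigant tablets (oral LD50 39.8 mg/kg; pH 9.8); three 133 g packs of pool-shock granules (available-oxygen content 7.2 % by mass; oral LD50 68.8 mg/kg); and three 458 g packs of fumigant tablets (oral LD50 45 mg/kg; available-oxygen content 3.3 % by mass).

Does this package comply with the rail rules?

Yes

The fumigant tablets have oral LD50 39.8 mg/kg, which is < 50 mg/kg, so they are Class 6.1 (Toxic).
Available-oxygen content 7.2 % by mass meets the Class 5.1 criterion (Oxidizer), so the pool-shock granules are Class 5.1.
Fumigant tablets: oral LD50 45 mg/kg < 50 mg/kg → Class 6.1 (Toxic).
Class 6.1 net quantity: (three 717 g packs = 2.151 kg) + (three 458 g packs = 1.374 kg) = 3.525 kg.
3.525 kg ≤ 5 kg (rail limit, Class 6.1) — within limit.
Class 5.1 quantity: three 133 g packs = 399 g.
That is within the Class 5.1 rail limit of 500 g.
Every hazard class is within its rail limit and no segregation rule is violated.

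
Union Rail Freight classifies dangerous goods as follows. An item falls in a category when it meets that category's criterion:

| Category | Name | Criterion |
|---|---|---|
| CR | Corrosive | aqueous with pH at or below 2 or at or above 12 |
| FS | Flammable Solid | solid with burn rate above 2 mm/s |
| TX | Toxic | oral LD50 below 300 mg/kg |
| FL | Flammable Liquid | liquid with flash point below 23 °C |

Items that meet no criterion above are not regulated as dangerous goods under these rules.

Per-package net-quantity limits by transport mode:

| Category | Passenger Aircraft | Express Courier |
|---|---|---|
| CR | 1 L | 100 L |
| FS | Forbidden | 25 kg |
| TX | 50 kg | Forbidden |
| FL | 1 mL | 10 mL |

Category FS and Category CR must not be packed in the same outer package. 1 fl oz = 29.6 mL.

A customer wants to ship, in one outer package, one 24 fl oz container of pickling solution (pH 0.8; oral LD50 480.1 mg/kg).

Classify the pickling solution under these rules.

Category CR

The pickling solution has pH 0.8, which is ≤ 2, so it is Category CR (Corrosive).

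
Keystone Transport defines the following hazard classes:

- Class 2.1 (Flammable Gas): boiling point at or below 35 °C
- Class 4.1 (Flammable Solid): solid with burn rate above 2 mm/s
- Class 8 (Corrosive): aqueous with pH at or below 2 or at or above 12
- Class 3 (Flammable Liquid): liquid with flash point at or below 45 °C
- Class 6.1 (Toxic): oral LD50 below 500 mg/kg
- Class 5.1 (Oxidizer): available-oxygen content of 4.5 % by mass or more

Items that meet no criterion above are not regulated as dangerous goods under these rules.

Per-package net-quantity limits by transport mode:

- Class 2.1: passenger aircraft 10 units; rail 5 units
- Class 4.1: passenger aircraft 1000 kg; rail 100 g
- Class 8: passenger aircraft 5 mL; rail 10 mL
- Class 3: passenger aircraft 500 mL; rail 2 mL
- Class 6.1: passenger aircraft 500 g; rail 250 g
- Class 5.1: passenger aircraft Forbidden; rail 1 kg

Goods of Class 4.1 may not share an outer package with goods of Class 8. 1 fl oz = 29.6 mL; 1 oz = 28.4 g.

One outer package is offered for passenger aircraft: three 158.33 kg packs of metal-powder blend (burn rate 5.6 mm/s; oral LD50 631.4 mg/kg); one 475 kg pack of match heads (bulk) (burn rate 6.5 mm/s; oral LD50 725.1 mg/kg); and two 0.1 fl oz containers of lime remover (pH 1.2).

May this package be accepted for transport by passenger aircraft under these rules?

No

Metal-powder blend: burn rate 5.6 mm/s > 2 mm/s → Class 4.1 (Flammable Solid).
Burn rate 6.5 mm/s meets the Class 4.1 criterion (Flammable Solid), so the match heads (bulk) are Class 4.1.
pH 1.2 meets the Class 8 criterion (Corrosive), so the lime remover is Class 8.
Class 4.1 net quantity: (three 158.33 kg packs = 474.99 kg) + 475 kg = 949.99 kg.
949.99 kg ≤ 1000 kg (passenger aircraft limit, Class 4.1) — within limit.
Class 8 quantity: two 0.1 fl oz containers = 5.92 mL.
5.92 mL > 5 mL (passenger aircraft limit, Class 8) — over the limit.
Class 4.1 and Class 8 may not share an outer package.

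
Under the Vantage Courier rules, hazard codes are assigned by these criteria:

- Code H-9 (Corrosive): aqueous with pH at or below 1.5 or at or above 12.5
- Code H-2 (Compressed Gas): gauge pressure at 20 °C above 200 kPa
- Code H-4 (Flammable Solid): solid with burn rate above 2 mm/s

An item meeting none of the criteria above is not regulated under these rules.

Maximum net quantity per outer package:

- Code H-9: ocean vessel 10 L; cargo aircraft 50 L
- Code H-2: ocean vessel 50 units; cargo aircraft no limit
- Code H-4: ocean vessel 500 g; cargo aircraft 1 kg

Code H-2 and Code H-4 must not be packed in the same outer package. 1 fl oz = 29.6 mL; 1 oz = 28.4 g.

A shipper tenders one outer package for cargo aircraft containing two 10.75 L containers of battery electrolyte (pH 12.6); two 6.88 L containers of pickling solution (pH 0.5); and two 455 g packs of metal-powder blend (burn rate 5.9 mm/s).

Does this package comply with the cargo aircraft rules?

Yes

Battery electrolyte: pH 12.6 ≥ 12.5 → Code H-9 (Corrosive).
With pH 0.5 (≤ 1.5), the pickling solution falls in Code H-9.
With burn rate 5.9 mm/s (> 2 mm/s), the metal-powder blend falls in Code H-4.
Code H-9 net quantity: (two 10.75 L containers = 21.5 L) + (two 6.88 L containers = 13.76 L) = 35.26 L.
35.26 L ≤ 50 L (cargo aircraft limit, Code H-9) — within limit.
Code H-4 quantity: two 455 g packs = 910 g.
910 g is within the cargo aircraft limit of 1 kg for Code H-4.
The segregation rule (Code H-2 with Code H-4) does not apply to Code H-9 with Code H-4.
Every hazard code is within its cargo aircraft limit and no segregation rule is violated.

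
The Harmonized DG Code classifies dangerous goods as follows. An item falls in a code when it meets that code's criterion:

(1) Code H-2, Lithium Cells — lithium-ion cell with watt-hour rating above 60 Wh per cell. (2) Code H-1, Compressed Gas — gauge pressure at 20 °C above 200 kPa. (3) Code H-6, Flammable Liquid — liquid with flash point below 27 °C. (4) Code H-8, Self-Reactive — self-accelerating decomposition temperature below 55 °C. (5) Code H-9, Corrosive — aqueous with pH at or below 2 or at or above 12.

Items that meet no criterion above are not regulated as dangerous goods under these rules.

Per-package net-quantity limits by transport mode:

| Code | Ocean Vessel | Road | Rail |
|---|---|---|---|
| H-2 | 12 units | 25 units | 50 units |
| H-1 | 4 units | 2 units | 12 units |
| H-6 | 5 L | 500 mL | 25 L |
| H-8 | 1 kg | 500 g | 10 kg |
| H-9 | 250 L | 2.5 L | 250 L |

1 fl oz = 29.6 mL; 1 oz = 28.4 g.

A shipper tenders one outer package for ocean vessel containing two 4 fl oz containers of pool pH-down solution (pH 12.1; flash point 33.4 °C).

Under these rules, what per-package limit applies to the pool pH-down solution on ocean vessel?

250 L

With pH 12.1 (≥ 12), the pool pH-down solution falls in Code H-9.
The ocean vessel limit for Code H-9 is 250 L.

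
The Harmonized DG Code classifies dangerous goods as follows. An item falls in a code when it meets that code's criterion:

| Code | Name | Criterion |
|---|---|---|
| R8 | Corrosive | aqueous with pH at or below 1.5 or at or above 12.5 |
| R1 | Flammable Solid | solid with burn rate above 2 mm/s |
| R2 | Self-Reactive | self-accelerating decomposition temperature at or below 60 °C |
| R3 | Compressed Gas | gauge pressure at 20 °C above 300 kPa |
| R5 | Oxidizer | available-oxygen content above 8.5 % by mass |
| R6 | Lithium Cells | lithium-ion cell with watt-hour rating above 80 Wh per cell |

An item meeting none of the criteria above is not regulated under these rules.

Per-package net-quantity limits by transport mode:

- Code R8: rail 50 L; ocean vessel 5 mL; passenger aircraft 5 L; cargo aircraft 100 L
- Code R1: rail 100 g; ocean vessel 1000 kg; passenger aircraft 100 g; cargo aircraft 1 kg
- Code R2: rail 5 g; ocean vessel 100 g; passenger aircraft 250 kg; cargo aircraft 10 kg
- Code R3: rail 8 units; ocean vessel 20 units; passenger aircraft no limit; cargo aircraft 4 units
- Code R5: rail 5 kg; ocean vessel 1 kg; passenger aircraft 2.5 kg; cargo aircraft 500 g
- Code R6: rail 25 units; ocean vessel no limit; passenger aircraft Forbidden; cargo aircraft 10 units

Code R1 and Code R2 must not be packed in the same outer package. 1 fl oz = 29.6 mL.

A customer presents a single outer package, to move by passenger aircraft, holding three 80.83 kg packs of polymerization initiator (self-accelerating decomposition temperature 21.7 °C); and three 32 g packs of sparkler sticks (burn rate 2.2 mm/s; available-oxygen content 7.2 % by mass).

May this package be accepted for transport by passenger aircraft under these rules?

No

The polymerization initiator has self-accelerating decomposition temperature 21.7 °C, which is ≤ 60 °C, so it is Code R2 (Self-Reactive).
Sparkler sticks: burn rate 2.2 mm/s > 2 mm/s → Code R1 (Flammable Solid).
Code R1 quantity: three 32 g packs = 96 g.
That is within the Code R1 passenger aircraft limit of 100 g.
Code R2 quantity: three 80.83 kg packs = 242.49 kg.
242.49 kg is within the passenger aircraft limit of 250 kg for Code R2.
Code R1 and Code R2 may not share an outer package.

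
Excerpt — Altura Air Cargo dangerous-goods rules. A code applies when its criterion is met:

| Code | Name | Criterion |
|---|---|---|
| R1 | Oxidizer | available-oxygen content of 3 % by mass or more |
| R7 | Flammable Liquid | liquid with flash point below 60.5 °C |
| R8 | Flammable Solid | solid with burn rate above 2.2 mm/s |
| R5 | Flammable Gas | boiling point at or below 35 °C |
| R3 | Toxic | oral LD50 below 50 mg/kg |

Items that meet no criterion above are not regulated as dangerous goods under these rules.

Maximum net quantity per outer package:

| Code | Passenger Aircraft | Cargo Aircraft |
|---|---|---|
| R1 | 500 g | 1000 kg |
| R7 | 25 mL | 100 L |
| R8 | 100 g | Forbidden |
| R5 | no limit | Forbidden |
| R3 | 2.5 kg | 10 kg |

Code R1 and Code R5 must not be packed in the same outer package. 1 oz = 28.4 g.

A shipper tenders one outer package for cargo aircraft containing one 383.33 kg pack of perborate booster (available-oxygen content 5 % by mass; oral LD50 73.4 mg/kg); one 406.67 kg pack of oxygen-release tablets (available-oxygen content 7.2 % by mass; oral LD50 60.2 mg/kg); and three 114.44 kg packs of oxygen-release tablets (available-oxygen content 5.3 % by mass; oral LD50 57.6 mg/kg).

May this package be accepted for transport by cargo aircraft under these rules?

No

With available-oxygen content 5 % by mass (≥ 3 % by mass), the perborate booster falls in Code R1.
The oxygen-release tablets have available-oxygen content 7.2 % by mass, which is ≥ 3 % by mass, so they are Code R1 (Oxidizer).
Available-oxygen content 5.3 % by mass meets the Code R1 criterion (Oxidizer), so the oxygen-release tablets are Code R1.
Code R1 net quantity: 383.33 kg + 406.67 kg + (three 114.44 kg packs = 343.32 kg) = 1133.32 kg.
1133.32 kg exceeds the cargo aircraft limit of 1000 kg for Code R1.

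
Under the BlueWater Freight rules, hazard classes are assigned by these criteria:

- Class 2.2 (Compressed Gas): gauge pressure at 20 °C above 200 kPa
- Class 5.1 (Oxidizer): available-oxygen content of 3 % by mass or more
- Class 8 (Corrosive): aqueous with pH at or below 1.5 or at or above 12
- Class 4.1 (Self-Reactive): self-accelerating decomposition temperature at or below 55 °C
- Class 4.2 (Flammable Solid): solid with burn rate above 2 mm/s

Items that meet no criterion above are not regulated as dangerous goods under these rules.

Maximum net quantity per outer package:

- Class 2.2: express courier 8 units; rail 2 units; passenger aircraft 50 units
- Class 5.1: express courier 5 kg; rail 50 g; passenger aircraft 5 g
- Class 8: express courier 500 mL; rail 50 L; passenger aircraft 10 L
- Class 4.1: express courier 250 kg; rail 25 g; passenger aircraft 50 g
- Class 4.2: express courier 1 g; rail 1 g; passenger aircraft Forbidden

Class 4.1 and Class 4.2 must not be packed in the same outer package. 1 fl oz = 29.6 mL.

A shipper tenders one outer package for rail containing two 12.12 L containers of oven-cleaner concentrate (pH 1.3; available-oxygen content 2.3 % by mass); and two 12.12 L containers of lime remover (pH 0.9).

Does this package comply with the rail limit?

Yes

The oven-cleaner concentrate has pH 1.3, which is ≤ 1.5, so it is Class 8 (Corrosive).
With pH 0.9 (≤ 1.5), the lime remover falls in Class 8.
Class 8 net quantity: (two 12.12 L containers = 24.24 L) + (two 12.12 L containers = 24.24 L) = 48.48 L.
48.48 L ≤ 50 L (rail limit, Class 8) — within limit.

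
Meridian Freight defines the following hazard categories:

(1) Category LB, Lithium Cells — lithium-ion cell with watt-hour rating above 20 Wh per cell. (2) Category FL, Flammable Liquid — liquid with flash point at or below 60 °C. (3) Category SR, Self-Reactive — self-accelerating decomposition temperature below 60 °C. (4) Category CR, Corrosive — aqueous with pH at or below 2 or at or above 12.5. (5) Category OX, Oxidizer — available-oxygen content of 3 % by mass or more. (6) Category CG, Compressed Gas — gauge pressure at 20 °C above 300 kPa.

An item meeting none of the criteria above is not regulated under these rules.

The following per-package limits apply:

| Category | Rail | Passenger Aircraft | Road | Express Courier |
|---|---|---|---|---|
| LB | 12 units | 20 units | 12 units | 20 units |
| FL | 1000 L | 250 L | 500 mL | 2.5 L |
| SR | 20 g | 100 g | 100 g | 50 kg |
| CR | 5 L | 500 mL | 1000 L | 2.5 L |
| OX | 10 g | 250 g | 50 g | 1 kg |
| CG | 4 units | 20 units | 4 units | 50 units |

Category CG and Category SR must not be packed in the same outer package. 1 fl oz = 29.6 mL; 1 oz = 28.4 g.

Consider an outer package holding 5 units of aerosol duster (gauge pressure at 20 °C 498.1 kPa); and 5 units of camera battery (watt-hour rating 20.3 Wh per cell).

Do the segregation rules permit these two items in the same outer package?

Yes

Gauge pressure at 20 °C 498.1 kPa meets the Category CG criterion (Compressed Gas), so the aerosol duster is Category CG.
Watt-hour rating 20.3 Wh per cell meets the Category LB criterion (Lithium Cells), so the camera battery is Category LB.
No segregation rule bars Category CG with Category LB.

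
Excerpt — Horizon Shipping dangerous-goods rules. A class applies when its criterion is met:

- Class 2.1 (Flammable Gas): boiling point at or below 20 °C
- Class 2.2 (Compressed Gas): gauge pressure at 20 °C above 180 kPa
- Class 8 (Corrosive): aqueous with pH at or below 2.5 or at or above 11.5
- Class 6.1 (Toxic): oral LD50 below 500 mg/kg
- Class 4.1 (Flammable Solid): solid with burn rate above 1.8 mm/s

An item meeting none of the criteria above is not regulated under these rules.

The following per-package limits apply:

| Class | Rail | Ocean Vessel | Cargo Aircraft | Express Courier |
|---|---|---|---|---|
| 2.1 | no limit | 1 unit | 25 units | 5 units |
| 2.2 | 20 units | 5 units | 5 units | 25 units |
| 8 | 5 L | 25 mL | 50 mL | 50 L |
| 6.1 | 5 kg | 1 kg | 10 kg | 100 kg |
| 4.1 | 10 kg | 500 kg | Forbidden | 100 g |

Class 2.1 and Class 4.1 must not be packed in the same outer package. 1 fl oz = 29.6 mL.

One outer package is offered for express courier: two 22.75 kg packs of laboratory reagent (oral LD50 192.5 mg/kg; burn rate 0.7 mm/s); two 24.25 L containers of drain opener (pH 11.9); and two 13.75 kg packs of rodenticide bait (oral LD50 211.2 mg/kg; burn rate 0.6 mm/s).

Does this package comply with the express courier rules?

Yes

The laboratory reagent has oral LD50 192.5 mg/kg, which is < 500 mg/kg, so it is Class 6.1 (Toxic).
Drain opener: pH 11.9 ≥ 11.5 → Class 8 (Corrosive).
Rodenticide bait: oral LD50 211.2 mg/kg < 500 mg/kg → Class 6.1 (Toxic).
Class 6.1 net quantity: (two 22.75 kg packs = 45.5 kg) + (two 13.75 kg packs = 27.5 kg) = 73 kg.
That is within the Class 6.1 express courier limit of 100 kg.
Class 8 quantity: two 24.25 L containers = 48.5 L.
48.5 L ≤ 50 L (express courier limit, Class 8) — within limit.
The segregation rule (Class 2.1 with Class 4.1) does not apply to Class 6.1 with Class 8.
Every hazard class is within its express courier limit and no segregation rule is violated.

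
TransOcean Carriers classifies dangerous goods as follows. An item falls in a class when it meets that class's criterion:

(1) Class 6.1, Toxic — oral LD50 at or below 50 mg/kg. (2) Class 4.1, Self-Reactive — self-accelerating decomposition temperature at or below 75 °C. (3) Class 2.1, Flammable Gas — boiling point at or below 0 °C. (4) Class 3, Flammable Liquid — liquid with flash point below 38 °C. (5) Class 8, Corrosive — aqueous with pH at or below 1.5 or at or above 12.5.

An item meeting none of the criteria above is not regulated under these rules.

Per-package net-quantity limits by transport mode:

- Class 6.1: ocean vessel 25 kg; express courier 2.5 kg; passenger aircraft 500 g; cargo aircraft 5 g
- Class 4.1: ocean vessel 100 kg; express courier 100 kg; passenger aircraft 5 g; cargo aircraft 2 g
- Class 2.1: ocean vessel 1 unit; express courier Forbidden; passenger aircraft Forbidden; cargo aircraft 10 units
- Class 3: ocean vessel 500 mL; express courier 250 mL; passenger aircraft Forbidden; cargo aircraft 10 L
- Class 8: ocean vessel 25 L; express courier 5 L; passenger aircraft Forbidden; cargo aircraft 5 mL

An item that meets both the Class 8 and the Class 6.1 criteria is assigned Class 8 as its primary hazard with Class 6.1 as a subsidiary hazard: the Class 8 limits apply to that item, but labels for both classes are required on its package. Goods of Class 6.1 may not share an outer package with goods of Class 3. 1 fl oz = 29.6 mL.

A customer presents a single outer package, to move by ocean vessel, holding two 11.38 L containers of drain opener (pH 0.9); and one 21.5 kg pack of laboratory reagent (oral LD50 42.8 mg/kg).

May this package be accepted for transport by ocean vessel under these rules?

Yes

With pH 0.9 (≤ 1.5), the drain opener falls in Class 8.
Oral LD50 42.8 mg/kg meets the Class 6.1 criterion (Toxic), so the laboratory reagent is Class 6.1.
Class 6.1 quantity: 21.5 kg.
That is within the Class 6.1 ocean vessel limit of 25 kg.
Class 8 quantity: two 11.38 L containers = 22.76 L.
22.76 L is within the ocean vessel limit of 25 L for Class 8.
The segregation rule (Class 6.1 with Class 3) does not apply to Class 6.1 with Class 8.
Every hazard class is within its ocean vessel limit and no segregation rule is violated.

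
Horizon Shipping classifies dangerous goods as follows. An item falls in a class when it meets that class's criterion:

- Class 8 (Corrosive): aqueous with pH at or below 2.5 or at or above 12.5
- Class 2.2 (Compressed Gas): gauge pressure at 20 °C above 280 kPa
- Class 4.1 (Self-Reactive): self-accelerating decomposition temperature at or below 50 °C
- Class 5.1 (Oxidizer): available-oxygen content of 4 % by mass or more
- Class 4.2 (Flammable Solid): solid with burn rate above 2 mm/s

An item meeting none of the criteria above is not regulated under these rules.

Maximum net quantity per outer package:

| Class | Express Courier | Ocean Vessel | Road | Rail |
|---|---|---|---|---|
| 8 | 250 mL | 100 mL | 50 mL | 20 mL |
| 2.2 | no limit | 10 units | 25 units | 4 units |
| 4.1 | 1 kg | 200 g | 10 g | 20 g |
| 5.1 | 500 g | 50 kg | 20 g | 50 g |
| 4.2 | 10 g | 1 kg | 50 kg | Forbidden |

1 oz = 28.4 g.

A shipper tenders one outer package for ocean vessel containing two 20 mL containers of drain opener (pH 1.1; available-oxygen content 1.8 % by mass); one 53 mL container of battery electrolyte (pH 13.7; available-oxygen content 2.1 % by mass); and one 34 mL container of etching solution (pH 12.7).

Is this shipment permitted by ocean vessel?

No

With pH 1.1 (≤ 2.5), the drain opener falls in Class 8.
The battery electrolyte has pH 13.7, which is ≥ 12.5, so it is Class 8 (Corrosive).
Etching solution: pH 12.7 ≥ 12.5 → Class 8 (Corrosive).
Total Class 8: (two 20 mL containers = 40 mL) + 53 mL + 34 mL = 127 mL.
127 mL > 100 mL (ocean vessel limit, Class 8) — over the limit.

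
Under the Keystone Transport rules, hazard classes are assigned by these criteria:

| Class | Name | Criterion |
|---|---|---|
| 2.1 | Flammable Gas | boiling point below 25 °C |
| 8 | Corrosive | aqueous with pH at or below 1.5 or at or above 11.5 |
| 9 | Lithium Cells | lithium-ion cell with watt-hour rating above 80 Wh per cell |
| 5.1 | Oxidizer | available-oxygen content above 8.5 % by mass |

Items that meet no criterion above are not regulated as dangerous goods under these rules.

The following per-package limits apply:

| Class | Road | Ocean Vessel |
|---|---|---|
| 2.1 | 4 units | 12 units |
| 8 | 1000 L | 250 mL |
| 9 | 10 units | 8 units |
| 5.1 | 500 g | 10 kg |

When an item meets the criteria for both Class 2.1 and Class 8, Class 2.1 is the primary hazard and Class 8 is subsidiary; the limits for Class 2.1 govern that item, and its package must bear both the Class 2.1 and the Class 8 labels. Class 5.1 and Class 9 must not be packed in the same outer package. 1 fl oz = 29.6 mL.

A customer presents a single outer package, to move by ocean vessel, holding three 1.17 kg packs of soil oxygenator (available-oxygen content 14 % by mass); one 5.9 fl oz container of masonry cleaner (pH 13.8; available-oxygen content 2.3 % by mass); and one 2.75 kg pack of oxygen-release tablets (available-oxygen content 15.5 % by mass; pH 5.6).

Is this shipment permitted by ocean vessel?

Yes

With available-oxygen content 14 % by mass (> 8.5 % by mass), the soil oxygenator falls in Class 5.1.
With pH 13.8 (≥ 11.5), the masonry cleaner falls in Class 8.
Oxygen-release tablets: available-oxygen content 15.5 % by mass > 8.5 % by mass → Class 5.1 (Oxidizer).
Class 5.1 net quantity: (three 1.17 kg packs = 3.51 kg) + 2.75 kg = 6.26 kg.
6.26 kg is within the ocean vessel limit of 10 kg for Class 5.1.
Class 8 quantity: one 5.9 fl oz container = 174.64 mL.
174.64 mL ≤ 250 mL (ocean vessel limit, Class 8) — within limit.
The segregation rule (Class 5.1 with Class 9) does not apply to Class 5.1 with Class 8.
Every hazard class is within its ocean vessel limit and no segregation rule is violated.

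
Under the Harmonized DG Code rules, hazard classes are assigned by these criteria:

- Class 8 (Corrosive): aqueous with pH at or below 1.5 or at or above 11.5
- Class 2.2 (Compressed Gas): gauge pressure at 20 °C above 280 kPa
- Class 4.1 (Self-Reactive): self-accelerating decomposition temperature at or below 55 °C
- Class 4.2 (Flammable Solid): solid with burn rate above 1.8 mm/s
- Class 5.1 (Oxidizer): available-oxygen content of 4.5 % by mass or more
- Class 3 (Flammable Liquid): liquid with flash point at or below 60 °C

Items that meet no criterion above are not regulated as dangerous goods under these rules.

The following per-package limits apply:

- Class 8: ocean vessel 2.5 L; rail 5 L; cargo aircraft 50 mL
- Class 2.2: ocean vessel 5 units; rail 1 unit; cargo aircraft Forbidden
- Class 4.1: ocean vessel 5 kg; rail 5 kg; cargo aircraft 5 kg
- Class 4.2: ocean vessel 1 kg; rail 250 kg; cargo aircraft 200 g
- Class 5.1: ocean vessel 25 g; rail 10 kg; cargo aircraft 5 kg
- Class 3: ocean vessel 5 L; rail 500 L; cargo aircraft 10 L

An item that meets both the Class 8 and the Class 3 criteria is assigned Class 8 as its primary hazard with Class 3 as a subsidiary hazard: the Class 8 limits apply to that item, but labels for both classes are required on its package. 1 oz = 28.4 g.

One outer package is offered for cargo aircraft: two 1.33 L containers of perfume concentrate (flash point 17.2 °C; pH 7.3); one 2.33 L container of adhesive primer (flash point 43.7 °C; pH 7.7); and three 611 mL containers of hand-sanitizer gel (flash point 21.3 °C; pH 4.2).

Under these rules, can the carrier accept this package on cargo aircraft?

Yes

Flash point 17.2 °C meets the Class 3 criterion (Flammable Liquid), so the perfume concentrate is Class 3.
The adhesive primer has flash point 43.7 °C, which is ≤ 60 °C, so it is Class 3 (Flammable Liquid).
Flash point 21.3 °C meets the Class 3 criterion (Flammable Liquid), so the hand-sanitizer gel is Class 3.
Total Class 3: (two 1.33 L containers = 2.66 L) + 2.33 L + (three 611 mL containers = 1.833 L) = 6.823 L.
6.823 L is within the cargo aircraft limit of 10 L for Class 3.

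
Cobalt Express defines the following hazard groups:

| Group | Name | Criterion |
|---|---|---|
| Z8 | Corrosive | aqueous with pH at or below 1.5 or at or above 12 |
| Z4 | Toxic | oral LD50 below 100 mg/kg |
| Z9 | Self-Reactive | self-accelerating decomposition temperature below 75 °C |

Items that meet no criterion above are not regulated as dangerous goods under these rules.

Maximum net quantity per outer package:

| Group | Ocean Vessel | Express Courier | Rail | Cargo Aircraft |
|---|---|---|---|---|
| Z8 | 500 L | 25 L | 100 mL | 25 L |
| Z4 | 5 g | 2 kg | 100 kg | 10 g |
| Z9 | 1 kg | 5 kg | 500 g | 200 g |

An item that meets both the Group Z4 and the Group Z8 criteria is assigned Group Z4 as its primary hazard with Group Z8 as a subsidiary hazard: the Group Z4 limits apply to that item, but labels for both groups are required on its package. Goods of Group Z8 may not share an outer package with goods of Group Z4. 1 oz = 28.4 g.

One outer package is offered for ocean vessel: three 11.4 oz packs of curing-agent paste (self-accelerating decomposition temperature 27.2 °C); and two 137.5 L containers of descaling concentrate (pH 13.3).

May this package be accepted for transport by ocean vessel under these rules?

The curing-agent paste has self-accelerating decomposition temperature 27.2 °C, which is < 75 °C, so it is Group Z9 (Self-Reactive).
pH 13.3 meets the Group Z8 criterion (Corrosive), so the descaling concentrate is Group Z8.
Group Z8 quantity: two 137.5 L containers = 275 L.
That is within the Group Z8 ocean vessel limit of 500 L.
Group Z9 quantity: three 11.4 oz packs = 971.28 g.
971.28 g ≤ 1 kg (ocean vessel limit, Group Z9) — within limit.
The segregation rule (Group Z8 with Group Z4) does not apply to Group Z8 with Group Z9.
Every hazard group is within its ocean vessel limit and no segregation rule is violated.

Yes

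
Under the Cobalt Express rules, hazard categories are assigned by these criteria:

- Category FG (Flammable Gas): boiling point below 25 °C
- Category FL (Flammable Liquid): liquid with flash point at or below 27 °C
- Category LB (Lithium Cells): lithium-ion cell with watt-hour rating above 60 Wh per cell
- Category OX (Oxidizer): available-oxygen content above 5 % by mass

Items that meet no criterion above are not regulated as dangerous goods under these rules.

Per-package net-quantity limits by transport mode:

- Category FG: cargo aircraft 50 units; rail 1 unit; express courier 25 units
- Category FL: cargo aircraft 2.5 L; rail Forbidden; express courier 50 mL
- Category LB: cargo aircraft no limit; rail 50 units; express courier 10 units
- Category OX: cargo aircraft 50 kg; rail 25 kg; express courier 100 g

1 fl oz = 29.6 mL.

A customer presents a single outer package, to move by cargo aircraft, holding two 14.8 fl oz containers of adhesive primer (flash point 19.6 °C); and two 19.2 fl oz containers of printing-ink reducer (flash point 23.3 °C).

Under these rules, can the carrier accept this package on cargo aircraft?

With flash point 19.6 °C (≤ 27 °C), the adhesive primer falls in Category FL.
Flash point 23.3 °C meets the Category FL criterion (Flammable Liquid), so the printing-ink reducer is Category FL.
Category FL net quantity: (two 14.8 fl oz containers = 876.16 mL) + (two 19.2 fl oz containers = 1136.64 mL) = 2012.8 mL.
2012.8 mL ≤ 2.5 L (cargo aircraft limit, Category FL) — within limit.

Yes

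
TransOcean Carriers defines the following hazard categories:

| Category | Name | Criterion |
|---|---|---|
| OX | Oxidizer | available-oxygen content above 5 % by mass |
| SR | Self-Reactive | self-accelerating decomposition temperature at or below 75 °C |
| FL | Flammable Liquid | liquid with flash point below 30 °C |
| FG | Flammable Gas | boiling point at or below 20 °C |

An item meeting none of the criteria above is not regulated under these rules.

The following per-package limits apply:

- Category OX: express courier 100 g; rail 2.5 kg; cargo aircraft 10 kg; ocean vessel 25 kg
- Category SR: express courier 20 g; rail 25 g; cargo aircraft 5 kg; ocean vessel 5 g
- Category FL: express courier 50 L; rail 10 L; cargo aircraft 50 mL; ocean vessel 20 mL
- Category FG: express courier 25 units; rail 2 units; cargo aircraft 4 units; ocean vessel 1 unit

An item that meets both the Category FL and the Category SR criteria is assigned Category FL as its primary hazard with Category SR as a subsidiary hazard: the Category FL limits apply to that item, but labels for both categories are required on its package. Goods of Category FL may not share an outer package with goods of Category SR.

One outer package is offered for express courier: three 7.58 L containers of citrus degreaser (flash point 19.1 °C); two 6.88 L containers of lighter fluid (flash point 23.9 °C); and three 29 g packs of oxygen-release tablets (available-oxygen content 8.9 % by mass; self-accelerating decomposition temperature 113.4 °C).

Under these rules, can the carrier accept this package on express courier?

Flash point 19.1 °C meets the Category FL criterion (Flammable Liquid), so the citrus degreaser is Category FL.
With flash point 23.9 °C (< 30 °C), the lighter fluid falls in Category FL.
Oxygen-release tablets: available-oxygen content 8.9 % by mass > 5 % by mass → Category OX (Oxidizer).
Category FL net quantity: (three 7.58 L containers = 22.74 L) + (two 6.88 L containers = 13.76 L) = 36.5 L.
36.5 L is within the express courier limit of 50 L for Category FL.
Category OX quantity: three 29 g packs = 87 g.
That is within the Category OX express courier limit of 100 g.
The segregation rule (Category FL with Category SR) does not apply to Category FL with Category OX.
Every hazard category is within its express courier limit and no segregation rule is violated.

Yes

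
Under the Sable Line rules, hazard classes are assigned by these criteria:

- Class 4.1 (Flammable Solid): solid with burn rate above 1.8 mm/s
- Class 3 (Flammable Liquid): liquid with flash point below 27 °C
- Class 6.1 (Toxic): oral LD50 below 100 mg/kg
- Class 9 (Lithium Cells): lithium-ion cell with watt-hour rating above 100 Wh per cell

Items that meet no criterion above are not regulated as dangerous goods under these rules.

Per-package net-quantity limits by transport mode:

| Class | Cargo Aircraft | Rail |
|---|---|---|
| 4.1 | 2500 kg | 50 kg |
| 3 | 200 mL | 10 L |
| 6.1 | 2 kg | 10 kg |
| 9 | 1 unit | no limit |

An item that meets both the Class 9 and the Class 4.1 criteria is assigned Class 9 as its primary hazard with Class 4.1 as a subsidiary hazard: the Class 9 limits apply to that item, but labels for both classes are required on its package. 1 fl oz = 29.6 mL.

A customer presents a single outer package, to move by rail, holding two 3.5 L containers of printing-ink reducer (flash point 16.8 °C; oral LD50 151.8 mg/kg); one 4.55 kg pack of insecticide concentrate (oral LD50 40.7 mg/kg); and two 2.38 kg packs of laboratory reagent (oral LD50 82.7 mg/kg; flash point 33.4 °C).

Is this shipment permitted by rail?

Yes

Printing-ink reducer: flash point 16.8 °C < 27 °C → Class 3 (Flammable Liquid).
With oral LD50 40.7 mg/kg (< 100 mg/kg), the insecticide concentrate falls in Class 6.1.
Oral LD50 82.7 mg/kg meets the Class 6.1 criterion (Toxic), so the laboratory reagent is Class 6.1.
Total Class 6.1: 4.55 kg + (two 2.38 kg packs = 4.76 kg) = 9.31 kg.
That is within the Class 6.1 rail limit of 10 kg.
Class 3 quantity: two 3.5 L containers = 7 L.
That is within the Class 3 rail limit of 10 L.
Every hazard class is within its rail limit and no segregation rule is violated.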